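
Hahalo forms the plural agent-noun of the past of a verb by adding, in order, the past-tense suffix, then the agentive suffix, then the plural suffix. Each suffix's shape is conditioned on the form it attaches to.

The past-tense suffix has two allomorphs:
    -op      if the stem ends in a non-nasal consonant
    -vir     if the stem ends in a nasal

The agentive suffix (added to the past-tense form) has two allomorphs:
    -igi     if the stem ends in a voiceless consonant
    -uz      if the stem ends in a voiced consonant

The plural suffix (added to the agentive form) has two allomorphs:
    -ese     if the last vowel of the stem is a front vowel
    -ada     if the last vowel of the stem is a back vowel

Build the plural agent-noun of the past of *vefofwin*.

The final consonant of *vefofwin* is /n/, which is a nasal, so the past-tense suffix is -vir, giving *vefofwinvir*.
Since the final consonant of the past-tense form *vefofwinvir* is /r/ (voiced), it takes -uz, giving *vefofwinviruz*.
The agentive form *vefofwinviruz*: last vowel = /u/, a back vowel → -ada → *vefofwinviruzada*.

vefofwinviruzada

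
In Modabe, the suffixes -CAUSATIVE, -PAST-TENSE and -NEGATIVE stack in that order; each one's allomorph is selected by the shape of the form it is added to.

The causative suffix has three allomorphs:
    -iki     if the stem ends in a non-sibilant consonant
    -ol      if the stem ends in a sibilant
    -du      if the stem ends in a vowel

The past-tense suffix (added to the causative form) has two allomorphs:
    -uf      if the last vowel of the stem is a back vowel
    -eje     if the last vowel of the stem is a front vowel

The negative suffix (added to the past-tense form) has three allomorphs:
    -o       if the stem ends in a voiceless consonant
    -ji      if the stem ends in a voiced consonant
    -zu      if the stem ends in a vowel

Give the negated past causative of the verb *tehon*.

tehonikiejezu

*tehon* — final sound /n/ (a non-sibilant consonant) → -iki → *tehoniki*.
The causative form *tehoniki* — last vowel /i/ (a front vowel) → -eje → *tehonikieje*.
The final sound of the past-tense form *tehonikieje* is /e/, which is a vowel, so the negative suffix is -zu, giving *tehonikiejezu*.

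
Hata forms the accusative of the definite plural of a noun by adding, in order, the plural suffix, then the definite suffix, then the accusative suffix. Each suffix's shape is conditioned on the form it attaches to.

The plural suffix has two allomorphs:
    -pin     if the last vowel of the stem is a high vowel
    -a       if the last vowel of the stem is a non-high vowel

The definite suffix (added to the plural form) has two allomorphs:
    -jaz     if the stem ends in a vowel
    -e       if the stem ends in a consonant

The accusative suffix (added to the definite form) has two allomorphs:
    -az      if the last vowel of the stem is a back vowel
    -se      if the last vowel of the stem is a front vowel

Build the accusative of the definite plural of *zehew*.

The last vowel of *zehew* is /e/, which is a non-high vowel, so the plural suffix is -a, giving *zehewa*.
The plural form *zehewa* — final sound /a/ (a vowel) → -jaz → *zehewajaz*.
The definite form *zehewajaz* — last vowel /a/ (a back vowel) → -az → *zehewajazaz*.

zehewajazaz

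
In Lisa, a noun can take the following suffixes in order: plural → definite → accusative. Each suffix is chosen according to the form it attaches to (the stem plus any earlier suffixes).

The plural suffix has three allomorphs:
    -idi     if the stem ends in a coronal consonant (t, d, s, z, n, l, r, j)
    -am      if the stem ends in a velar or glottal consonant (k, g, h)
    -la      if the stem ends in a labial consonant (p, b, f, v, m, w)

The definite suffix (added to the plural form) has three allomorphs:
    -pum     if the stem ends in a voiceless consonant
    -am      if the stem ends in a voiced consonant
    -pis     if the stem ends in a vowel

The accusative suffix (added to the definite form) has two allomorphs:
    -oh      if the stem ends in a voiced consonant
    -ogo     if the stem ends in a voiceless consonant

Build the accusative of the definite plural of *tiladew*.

The final consonant of *tiladew* is /w/, which is labial, so the plural suffix is -la, giving *tiladewla*.
Since the final sound of the plural form *tiladewla* is /a/ (a vowel), it takes -pis, giving *tiladewlapis*.
The definite form *tiladewlapis*: final consonant = /s/, voiceless → -ogo → *tiladewlapisogo*.

tiladewlapisogo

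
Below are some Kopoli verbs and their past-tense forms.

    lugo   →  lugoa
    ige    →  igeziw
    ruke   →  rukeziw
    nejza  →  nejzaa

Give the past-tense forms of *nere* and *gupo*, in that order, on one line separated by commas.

The suffix is conditioned by the last vowel: -ziw when the last vowel of the stem is a front vowel (*ige*, *ruke*); -a when the last vowel of the stem is a back vowel (*lugo*, *nejza*).
The last vowel of *nere* is /e/, which is a front vowel, so the suffix is -ziw, giving *nereziw*.
Since the last vowel of *gupo* is /o/ (a back vowel), it takes -a, giving *gupoa*.

nereziw, gupoa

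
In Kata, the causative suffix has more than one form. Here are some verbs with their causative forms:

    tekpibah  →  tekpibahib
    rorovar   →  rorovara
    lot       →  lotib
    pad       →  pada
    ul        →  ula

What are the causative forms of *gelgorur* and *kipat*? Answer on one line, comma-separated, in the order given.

gelgorura, kipatib

Looking at the final consonant of each stem: -ib when the stem ends in a voiceless consonant (*tekpibah*, *lot*); -a when the stem ends in a voiced consonant (*rorovar*, *pad*, *ul*).
Since the final consonant of *gelgorur* is /r/ (voiced), it takes -a, giving *gelgorura*.
*kipat*: final consonant = /t/, voiceless → -ib → *kipatib*.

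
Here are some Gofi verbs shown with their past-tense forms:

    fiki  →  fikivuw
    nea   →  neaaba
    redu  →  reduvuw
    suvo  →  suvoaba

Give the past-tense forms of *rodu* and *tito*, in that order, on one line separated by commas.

roduvuw, titoaba

Looking at the last vowel of each stem: -vuw when the last vowel of the stem is a high vowel (*fiki*, *redu*); -aba when the last vowel of the stem is a non-high vowel (*nea*, *suvo*).
*rodu* — last vowel /u/ (a high vowel) → -vuw → *roduvuw*.
The last vowel of *tito* is /o/, which is a non-high vowel, so the suffix is -aba, giving *titoaba*.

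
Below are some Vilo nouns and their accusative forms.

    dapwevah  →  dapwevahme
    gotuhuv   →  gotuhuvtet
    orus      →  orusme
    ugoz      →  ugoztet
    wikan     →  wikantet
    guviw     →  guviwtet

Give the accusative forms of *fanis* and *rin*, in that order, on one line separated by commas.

The suffix is conditioned by the final consonant: -me when the stem ends in a voiceless consonant (*dapwevah*, *orus*); -tet when the stem ends in a voiced consonant (*gotuhuv*, *ugoz*, *wikan*, *guviw*).
*fanis* — final consonant /s/ (voiceless) → -me → *fanisme*.
*rin* — final consonant /n/ (voiced) → -tet → *rintet*.

fanisme, rintet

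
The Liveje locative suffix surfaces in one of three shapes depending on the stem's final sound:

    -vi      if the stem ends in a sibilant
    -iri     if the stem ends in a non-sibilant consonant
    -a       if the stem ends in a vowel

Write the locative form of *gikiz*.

*gikiz* — final sound /z/ (a sibilant) → -vi → *gikizvi*.

gikizvi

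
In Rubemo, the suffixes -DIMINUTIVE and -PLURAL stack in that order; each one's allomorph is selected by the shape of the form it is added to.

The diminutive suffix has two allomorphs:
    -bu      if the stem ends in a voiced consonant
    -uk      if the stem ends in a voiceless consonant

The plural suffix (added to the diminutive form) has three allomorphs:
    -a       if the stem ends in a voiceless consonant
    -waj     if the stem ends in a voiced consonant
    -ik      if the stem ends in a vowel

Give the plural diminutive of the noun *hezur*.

hezurbuik

Since the final consonant of *hezur* is /r/ (voiced), it takes -bu, giving *hezurbu*.
The diminutive form *hezurbu*: final sound = /u/, a vowel → -ik → *hezurbuik*.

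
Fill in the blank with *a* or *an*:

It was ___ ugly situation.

The indefinite article is chosen by the initial *sound* of the following word, not its spelling.
*ugly* begins with the sound /ʌ/ (u pronounced /ʌ/) — a vowel sound.
So the article is *an*: It was an ugly situation.

an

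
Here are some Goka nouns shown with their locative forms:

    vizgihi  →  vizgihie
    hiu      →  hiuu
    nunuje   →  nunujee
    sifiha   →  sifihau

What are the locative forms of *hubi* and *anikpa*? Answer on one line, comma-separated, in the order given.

The alternation tracks the last vowel of the stem — -e when the last vowel of the stem is a front vowel (*vizgihi*, *nunuje*); -u when the last vowel of the stem is a back vowel (*hiu*, *sifiha*).
*hubi* — last vowel /i/ (a front vowel) → -e → *hubie*.
*anikpa*: last vowel = /a/, a back vowel → -u → *anikpau*.

hubie, anikpau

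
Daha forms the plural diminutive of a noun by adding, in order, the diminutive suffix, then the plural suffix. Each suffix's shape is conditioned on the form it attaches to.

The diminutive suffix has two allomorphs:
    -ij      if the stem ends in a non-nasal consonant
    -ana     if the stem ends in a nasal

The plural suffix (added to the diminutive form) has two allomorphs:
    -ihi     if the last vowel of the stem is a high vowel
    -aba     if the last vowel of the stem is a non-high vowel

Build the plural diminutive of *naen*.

*naen* — final consonant /n/ (a nasal) → -ana → *naenana*.
The diminutive form *naenana* — last vowel /a/ (a non-high vowel) → -aba → *naenanaaba*.

naenanaaba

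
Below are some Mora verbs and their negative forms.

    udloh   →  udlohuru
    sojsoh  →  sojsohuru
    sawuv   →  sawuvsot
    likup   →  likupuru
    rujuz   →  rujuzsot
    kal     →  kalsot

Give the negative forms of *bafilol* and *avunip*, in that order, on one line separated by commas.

bafilolsot, avunipuru

The pattern is voicing of the final consonant: -uru when the stem ends in a voiceless consonant (*udloh*, *sojsoh*, *likup*); -sot when the stem ends in a voiced consonant (*sawuv*, *rujuz*, *kal*).
*bafilol* — final consonant /l/ (voiced) → -sot → *bafilolsot*.
Since the final consonant of *avunip* is /p/ (voiceless), it takes -uru, giving *avunipuru*.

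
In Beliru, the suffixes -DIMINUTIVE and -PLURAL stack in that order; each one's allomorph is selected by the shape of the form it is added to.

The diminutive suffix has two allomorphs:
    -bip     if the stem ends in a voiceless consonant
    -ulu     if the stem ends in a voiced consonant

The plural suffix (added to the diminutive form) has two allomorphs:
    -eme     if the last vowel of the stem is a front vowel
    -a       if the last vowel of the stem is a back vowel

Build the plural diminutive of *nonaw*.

*nonaw* — final consonant /w/ (voiced) → -ulu → *nonawulu*.
Since the last vowel of the diminutive form *nonawulu* is /u/ (a back vowel), it takes -a, giving *nonawulua*.

nonawulua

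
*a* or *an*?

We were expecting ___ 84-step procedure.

an

The indefinite article is chosen by the initial *sound* of the following word, not its spelling.
The number *84* is spoken "eighty-…", beginning with /ˈeɪti/ — a vowel sound.
So the article is *an*: We were expecting an 84-step procedure.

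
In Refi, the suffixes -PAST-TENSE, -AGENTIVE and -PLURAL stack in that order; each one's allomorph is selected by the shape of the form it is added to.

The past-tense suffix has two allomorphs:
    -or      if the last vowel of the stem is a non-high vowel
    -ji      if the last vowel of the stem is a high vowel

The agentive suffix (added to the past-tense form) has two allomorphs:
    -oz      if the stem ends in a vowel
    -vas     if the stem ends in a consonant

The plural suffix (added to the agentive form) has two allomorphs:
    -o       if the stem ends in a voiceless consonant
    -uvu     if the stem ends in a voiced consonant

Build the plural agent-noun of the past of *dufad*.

dufadorvaso

*dufad*: last vowel = /a/, a non-high vowel → -or → *dufador*.
The past-tense form *dufador*: final sound = /r/, a consonant → -vas → *dufadorvas*.
The final consonant of the agentive form *dufadorvas* is /s/, which is voiceless, so the plural suffix is -o, giving *dufadorvaso*.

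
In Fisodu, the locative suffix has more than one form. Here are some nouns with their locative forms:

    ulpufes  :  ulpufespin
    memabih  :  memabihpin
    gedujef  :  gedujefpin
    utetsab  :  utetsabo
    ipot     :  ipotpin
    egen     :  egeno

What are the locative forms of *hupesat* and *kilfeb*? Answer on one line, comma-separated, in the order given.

The alternation tracks the final consonant of the stem — -pin when the stem ends in a voiceless consonant (*ulpufes*, *memabih*, *gedujef*, *ipot*); -o when the stem ends in a voiced consonant (*utetsab*, *egen*).
*hupesat* — final consonant /t/ (voiceless) → -pin → *hupesatpin*.
*kilfeb* — final consonant /b/ (voiced) → -o → *kilfebo*.

hupesatpin, kilfebo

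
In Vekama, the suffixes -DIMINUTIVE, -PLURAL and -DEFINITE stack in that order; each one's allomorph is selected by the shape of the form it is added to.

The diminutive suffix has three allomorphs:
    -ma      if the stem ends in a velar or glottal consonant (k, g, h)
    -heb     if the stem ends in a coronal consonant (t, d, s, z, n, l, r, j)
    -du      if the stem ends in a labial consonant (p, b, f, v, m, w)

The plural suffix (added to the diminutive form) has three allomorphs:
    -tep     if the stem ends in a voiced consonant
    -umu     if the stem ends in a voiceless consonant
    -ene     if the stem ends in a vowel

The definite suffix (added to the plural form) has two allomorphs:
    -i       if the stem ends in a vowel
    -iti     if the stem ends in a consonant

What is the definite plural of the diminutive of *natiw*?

*natiw* — final consonant /w/ (labial) → -du → *natiwdu*.
The diminutive form *natiwdu*: final sound = /u/, a vowel → -ene → *natiwduene*.
Since the final sound of the plural form *natiwduene* is /e/ (a vowel), it takes -i, giving *natiwduenei*.

natiwduenei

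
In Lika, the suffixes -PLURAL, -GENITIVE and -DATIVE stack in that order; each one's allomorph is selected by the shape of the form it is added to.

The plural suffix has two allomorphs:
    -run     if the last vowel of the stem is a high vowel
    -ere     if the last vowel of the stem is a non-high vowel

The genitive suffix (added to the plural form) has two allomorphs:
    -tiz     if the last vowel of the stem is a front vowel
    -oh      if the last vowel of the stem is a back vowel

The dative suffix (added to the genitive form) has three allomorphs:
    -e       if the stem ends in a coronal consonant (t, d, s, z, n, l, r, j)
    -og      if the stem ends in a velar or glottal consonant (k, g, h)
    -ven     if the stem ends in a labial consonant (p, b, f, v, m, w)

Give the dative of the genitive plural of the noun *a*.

aeretize

*a*: last vowel = /a/, a non-high vowel → -ere → *aere*.
Since the last vowel of the plural form *aere* is /e/ (a front vowel), it takes -tiz, giving *aeretiz*.
Since the final consonant of the genitive form *aeretiz* is /z/ (coronal), it takes -e, giving *aeretize*.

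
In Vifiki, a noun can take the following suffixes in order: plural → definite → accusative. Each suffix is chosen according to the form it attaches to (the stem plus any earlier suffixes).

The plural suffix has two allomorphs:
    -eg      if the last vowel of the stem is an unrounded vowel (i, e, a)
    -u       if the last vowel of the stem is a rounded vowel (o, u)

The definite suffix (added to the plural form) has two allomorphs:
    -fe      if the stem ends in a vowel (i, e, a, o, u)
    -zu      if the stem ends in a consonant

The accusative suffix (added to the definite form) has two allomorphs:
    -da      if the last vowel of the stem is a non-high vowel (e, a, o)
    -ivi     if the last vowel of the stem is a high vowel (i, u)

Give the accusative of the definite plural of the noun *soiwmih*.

soiwmihegzuivi

The last vowel of *soiwmih* is /i/, which is an unrounded vowel, so the plural suffix is -eg, giving *soiwmiheg*.
The plural form *soiwmiheg*: final sound = /g/, a consonant → -zu → *soiwmihegzu*.
The last vowel of the definite form *soiwmihegzu* is /u/, which is a high vowel, so the accusative suffix is -ivi, giving *soiwmihegzuivi*.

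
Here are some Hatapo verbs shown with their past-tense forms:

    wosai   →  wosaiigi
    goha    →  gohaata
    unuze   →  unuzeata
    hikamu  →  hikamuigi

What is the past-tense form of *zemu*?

The pattern is height harmony: -igi when the last vowel of the stem is a high vowel (*wosai*, *hikamu*); -ata when the last vowel of the stem is a non-high vowel (*goha*, *unuze*).
*zemu*: last vowel = /u/, a high vowel → -igi → *zemuigi*.

zemuigi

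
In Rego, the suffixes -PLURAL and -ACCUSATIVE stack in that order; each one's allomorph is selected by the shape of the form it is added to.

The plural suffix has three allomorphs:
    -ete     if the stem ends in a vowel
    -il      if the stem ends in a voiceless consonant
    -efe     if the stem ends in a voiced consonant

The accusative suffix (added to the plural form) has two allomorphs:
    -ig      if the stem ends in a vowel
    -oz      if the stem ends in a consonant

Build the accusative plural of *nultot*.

The final sound of *nultot* is /t/, which is a voiceless consonant, so the plural suffix is -il, giving *nultotil*.
The plural form *nultotil* — final sound /l/ (a consonant) → -oz → *nultotiloz*.

nultotiloz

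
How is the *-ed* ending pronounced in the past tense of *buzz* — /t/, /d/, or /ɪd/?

The stem *buzz* ends in a voiced sound other than /d/.
The -ed suffix is realized as /ɪd/ after /t, d/; as /t/ after other voiceless consonants; and as /d/ after other voiced sounds.
So -ed on *buzz* is pronounced /d/.

/d/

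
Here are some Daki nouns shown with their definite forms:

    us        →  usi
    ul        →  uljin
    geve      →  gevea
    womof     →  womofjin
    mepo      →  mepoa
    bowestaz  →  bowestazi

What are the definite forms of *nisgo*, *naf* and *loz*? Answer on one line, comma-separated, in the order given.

nisgoa, nafjin, lozi

Looking at the final sound of each stem: -i when the stem ends in a sibilant (*us*, *bowestaz*); -jin when the stem ends in a non-sibilant consonant (*ul*, *womof*); -a when the stem ends in a vowel (*geve*, *mepo*).
*nisgo* — final sound /o/ (a vowel) → -a → *nisgoa*.
*naf*: final sound = /f/, a non-sibilant consonant → -jin → *nafjin*.
The final sound of *loz* is /z/, which is a sibilant, so the suffix is -i, giving *lozi*.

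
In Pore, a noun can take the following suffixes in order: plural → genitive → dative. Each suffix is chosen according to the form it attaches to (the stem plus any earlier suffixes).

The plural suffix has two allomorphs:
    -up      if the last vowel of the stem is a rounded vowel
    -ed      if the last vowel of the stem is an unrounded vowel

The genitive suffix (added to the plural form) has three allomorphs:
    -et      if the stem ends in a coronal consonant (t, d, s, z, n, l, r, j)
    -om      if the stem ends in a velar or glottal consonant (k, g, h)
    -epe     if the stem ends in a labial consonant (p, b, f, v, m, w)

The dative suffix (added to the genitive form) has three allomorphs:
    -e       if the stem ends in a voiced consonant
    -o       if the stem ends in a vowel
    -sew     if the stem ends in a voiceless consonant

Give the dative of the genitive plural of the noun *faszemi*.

faszemiedetsew

*faszemi*: last vowel = /i/, an unrounded vowel → -ed → *faszemied*.
Since the final consonant of the plural form *faszemied* is /d/ (coronal), it takes -et, giving *faszemiedet*.
The genitive form *faszemiedet* — final sound /t/ (a voiceless consonant) → -sew → *faszemiedetsew*.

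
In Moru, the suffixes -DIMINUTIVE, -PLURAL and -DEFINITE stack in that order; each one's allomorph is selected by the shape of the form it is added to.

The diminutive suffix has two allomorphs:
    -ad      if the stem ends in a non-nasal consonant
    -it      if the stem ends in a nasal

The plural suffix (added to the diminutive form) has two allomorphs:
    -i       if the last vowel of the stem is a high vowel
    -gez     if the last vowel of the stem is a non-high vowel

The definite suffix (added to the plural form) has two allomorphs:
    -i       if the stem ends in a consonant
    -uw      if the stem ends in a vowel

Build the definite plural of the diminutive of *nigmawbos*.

nigmawbosadgezi

The final consonant of *nigmawbos* is /s/, which is non-nasal, so the diminutive suffix is -ad, giving *nigmawbosad*.
The last vowel of the diminutive form *nigmawbosad* is /a/, which is a non-high vowel, so the plural suffix is -gez, giving *nigmawbosadgez*.
The plural form *nigmawbosadgez* — final sound /z/ (a consonant) → -i → *nigmawbosadgezi*.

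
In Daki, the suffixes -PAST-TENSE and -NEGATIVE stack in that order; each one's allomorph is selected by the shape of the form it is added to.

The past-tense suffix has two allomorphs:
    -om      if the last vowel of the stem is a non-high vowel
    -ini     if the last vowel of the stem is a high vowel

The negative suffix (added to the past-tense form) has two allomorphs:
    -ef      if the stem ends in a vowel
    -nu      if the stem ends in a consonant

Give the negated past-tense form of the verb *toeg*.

*toeg*: last vowel = /e/, a non-high vowel → -om → *toegom*.
Since the final sound of the past-tense form *toegom* is /m/ (a consonant), it takes -nu, giving *toegomnu*.

toegomnu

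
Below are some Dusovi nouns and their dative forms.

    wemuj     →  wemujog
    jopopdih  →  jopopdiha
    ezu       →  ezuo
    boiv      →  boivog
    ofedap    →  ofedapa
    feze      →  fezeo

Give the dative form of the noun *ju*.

juo

The suffix is conditioned by the final sound: -a when the stem ends in a voiceless consonant (*jopopdih*, *ofedap*); -og when the stem ends in a voiced consonant (*wemuj*, *boiv*); -o when the stem ends in a vowel (*ezu*, *feze*).
The final sound of *ju* is /u/, which is a vowel, so the suffix is -o, giving *juo*.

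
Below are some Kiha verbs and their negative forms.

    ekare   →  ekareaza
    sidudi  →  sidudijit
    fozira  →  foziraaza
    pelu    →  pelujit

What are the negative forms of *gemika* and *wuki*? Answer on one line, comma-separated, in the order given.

The suffix is conditioned by the last vowel: -jit when the last vowel of the stem is a high vowel (*sidudi*, *pelu*); -aza when the last vowel of the stem is a non-high vowel (*ekare*, *fozira*).
*gemika* — last vowel /a/ (a non-high vowel) → -aza → *gemikaaza*.
*wuki*: last vowel = /i/, a high vowel → -jit → *wukijit*.

gemikaaza, wukijit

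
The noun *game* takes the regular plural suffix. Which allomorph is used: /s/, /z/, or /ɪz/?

The stem *game* ends in a voiced non-sibilant sound.
The plural suffix surfaces as /ɪz/ after sibilants, /s/ after other voiceless consonants, and /z/ after other voiced sounds.
So the plural -s on *game* is pronounced /z/.

/z/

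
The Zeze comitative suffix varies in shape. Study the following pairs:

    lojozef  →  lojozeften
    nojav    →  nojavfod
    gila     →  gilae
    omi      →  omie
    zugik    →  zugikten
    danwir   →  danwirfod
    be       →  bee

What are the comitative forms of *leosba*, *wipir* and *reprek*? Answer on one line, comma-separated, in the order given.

The pattern is voicing of the final sound: -ten when the stem ends in a voiceless consonant (*lojozef*, *zugik*); -fod when the stem ends in a voiced consonant (*nojav*, *danwir*); -e when the stem ends in a vowel (*gila*, *omi*, *be*).
*leosba* — final sound /a/ (a vowel) → -e → *leosbae*.
*wipir* — final sound /r/ (a voiced consonant) → -fod → *wipirfod*.
*reprek* — final sound /k/ (a voiceless consonant) → -ten → *reprekten*.

leosbae, wipirfod, reprekten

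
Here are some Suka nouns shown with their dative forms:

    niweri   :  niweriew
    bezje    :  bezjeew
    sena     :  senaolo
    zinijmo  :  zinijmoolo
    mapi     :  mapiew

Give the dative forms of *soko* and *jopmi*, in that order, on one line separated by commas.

The alternation tracks the last vowel of the stem — -ew when the last vowel of the stem is a front vowel (*niweri*, *bezje*, *mapi*); -olo when the last vowel of the stem is a back vowel (*sena*, *zinijmo*).
The last vowel of *soko* is /o/, which is a back vowel, so the suffix is -olo, giving *sokoolo*.
Since the last vowel of *jopmi* is /i/ (a front vowel), it takes -ew, giving *jopmiew*.

sokoolo, jopmiew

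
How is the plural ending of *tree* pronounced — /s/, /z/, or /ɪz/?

The stem *tree* ends in a voiced non-sibilant sound.
The plural suffix surfaces as /ɪz/ after sibilants, /s/ after other voiceless consonants, and /z/ after other voiced sounds.
So the plural -s on *tree* is pronounced /z/.

/z/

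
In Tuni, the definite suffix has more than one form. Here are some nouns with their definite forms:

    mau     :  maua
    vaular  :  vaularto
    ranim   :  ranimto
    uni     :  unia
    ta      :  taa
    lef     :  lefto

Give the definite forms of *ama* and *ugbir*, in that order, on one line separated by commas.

The pattern is consonant vs. vowel: -to when the stem ends in a consonant (*vaular*, *ranim*, *lef*); -a when the stem ends in a vowel (*mau*, *uni*, *ta*).
Since the final sound of *ama* is /a/ (a vowel), it takes -a, giving *amaa*.
*ugbir* — final sound /r/ (a consonant) → -to → *ugbirto*.

amaa, ugbirto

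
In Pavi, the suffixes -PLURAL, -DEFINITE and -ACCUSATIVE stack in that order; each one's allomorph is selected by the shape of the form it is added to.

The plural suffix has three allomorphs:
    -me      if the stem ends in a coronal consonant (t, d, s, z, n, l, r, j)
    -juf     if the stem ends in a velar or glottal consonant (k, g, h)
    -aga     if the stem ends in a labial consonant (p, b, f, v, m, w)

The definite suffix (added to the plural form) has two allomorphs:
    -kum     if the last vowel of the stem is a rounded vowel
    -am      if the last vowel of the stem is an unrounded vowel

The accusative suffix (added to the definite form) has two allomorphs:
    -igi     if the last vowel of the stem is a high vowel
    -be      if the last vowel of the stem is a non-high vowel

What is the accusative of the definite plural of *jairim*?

*jairim* — final consonant /m/ (labial) → -aga → *jairimaga*.
The last vowel of the plural form *jairimaga* is /a/, which is an unrounded vowel, so the definite suffix is -am, giving *jairimagaam*.
The definite form *jairimagaam*: last vowel = /a/, a non-high vowel → -be → *jairimagaambe*.

jairimagaambe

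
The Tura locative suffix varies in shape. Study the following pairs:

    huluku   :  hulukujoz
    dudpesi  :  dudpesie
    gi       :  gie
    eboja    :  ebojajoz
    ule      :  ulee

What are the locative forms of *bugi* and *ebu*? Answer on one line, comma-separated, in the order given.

The alternation tracks the last vowel of the stem — -e when the last vowel of the stem is a front vowel (*dudpesi*, *gi*, *ule*); -joz when the last vowel of the stem is a back vowel (*huluku*, *eboja*).
*bugi* — last vowel /i/ (a front vowel) → -e → *bugie*.
The last vowel of *ebu* is /u/, which is a back vowel, so the suffix is -joz, giving *ebujoz*.

bugie, ebujoz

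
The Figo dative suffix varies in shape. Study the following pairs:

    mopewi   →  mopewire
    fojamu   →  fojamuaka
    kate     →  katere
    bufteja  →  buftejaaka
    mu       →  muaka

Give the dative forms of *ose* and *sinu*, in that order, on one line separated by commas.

osere, sinuaka

The suffix is conditioned by the last vowel: -re when the last vowel of the stem is a front vowel (*mopewi*, *kate*); -aka when the last vowel of the stem is a back vowel (*fojamu*, *bufteja*, *mu*).
The last vowel of *ose* is /e/, which is a front vowel, so the suffix is -re, giving *osere*.
The last vowel of *sinu* is /u/, which is a back vowel, so the suffix is -aka, giving *sinuaka*.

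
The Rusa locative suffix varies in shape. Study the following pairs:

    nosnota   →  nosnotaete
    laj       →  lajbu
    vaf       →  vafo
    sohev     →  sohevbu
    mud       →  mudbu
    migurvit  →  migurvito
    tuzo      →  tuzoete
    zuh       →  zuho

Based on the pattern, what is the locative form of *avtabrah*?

The alternation tracks the final sound of the stem — -o when the stem ends in a voiceless consonant (*vaf*, *migurvit*, *zuh*); -bu when the stem ends in a voiced consonant (*laj*, *sohev*, *mud*); -ete when the stem ends in a vowel (*nosnota*, *tuzo*).
The final sound of *avtabrah* is /h/, which is a voiceless consonant, so the suffix is -o, giving *avtabraho*.

avtabraho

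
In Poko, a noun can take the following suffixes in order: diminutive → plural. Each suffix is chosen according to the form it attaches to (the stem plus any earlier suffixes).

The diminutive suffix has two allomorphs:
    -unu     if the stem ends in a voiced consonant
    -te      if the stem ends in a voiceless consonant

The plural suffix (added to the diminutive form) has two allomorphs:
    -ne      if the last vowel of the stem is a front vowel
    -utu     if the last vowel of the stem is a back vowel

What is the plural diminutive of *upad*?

upadunuutu

*upad*: final consonant = /d/, voiced → -unu → *upadunu*.
The diminutive form *upadunu*: last vowel = /u/, a back vowel → -utu → *upadunuutu*.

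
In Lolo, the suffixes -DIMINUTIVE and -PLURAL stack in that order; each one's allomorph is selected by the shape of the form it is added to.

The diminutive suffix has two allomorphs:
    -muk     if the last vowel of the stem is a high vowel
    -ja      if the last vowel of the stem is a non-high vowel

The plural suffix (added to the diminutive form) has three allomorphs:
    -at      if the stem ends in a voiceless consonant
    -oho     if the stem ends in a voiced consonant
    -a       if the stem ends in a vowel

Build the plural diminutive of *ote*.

otejaa

*ote*: last vowel = /e/, a non-high vowel → -ja → *oteja*.
The diminutive form *oteja*: final sound = /a/, a vowel → -a → *otejaa*.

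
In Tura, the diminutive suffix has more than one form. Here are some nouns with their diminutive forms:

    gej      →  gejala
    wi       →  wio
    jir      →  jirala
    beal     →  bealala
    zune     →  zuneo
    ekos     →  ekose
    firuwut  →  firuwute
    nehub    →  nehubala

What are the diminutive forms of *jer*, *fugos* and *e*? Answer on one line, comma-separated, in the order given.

jerala, fugose, eo

Looking at the final sound of each stem: -e when the stem ends in a voiceless consonant (*ekos*, *firuwut*); -ala when the stem ends in a voiced consonant (*gej*, *jir*, *beal*, *nehub*); -o when the stem ends in a vowel (*wi*, *zune*).
*jer* — final sound /r/ (a voiced consonant) → -ala → *jerala*.
*fugos* — final sound /s/ (a voiceless consonant) → -e → *fugose*.
Since the final sound of *e* is /e/ (a vowel), it takes -o, giving *eo*.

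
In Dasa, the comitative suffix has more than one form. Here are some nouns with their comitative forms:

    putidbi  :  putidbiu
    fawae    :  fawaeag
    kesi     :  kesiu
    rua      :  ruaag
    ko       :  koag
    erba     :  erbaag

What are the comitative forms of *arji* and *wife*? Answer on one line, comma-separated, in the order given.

arjiu, wifeag

The suffix is conditioned by the last vowel: -u when the last vowel of the stem is a high vowel (*putidbi*, *kesi*); -ag when the last vowel of the stem is a non-high vowel (*fawae*, *rua*, *ko*, *erba*).
Since the last vowel of *arji* is /i/ (a high vowel), it takes -u, giving *arjiu*.
Since the last vowel of *wife* is /e/ (a non-high vowel), it takes -ag, giving *wifeag*.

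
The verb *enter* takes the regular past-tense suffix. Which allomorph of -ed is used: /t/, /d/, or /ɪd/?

/d/

The stem *enter* ends in a voiced sound other than /d/.
The -ed suffix is realized as /ɪd/ after /t, d/; as /t/ after other voiceless consonants; and as /d/ after other voiced sounds.
So -ed on *enter* is pronounced /d/.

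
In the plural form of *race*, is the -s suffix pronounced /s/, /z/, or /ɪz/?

The stem *race* ends in a sibilant (/s, z, ʃ, ʒ, tʃ, dʒ/).
The plural suffix surfaces as /ɪz/ after sibilants, /s/ after other voiceless consonants, and /z/ after other voiced sounds.
So the plural -s on *race* is pronounced /ɪz/.

/ɪz/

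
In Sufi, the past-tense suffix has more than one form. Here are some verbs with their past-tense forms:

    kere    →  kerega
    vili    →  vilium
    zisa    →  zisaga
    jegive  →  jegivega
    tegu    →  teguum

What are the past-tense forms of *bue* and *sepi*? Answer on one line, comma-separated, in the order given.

buega, sepium

The suffix is conditioned by the last vowel: -um when the last vowel of the stem is a high vowel (*vili*, *tegu*); -ga when the last vowel of the stem is a non-high vowel (*kere*, *zisa*, *jegive*).
*bue* — last vowel /e/ (a non-high vowel) → -ga → *buega*.
*sepi*: last vowel = /i/, a high vowel → -um → *sepium*.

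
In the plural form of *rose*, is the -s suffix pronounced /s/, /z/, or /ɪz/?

The stem *rose* ends in a sibilant (/s, z, ʃ, ʒ, tʃ, dʒ/).
The plural suffix surfaces as /ɪz/ after sibilants, /s/ after other voiceless consonants, and /z/ after other voiced sounds.
So the plural -s on *rose* is pronounced /ɪz/.

/ɪz/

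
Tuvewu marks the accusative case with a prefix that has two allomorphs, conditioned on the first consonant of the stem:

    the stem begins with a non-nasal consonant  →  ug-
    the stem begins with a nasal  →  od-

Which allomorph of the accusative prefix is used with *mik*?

od-

*mik* — first consonant /m/ (a nasal) → od-.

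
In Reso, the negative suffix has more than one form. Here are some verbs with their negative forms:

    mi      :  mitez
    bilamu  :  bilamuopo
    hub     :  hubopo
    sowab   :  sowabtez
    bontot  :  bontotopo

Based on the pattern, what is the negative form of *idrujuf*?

idrujufopo

The suffix is conditioned by the last vowel: -opo when the last vowel of the stem is a rounded vowel (*bilamu*, *hub*, *bontot*); -tez when the last vowel of the stem is an unrounded vowel (*mi*, *sowab*).
The last vowel of *idrujuf* is /u/, which is a rounded vowel, so the suffix is -opo, giving *idrujufopo*.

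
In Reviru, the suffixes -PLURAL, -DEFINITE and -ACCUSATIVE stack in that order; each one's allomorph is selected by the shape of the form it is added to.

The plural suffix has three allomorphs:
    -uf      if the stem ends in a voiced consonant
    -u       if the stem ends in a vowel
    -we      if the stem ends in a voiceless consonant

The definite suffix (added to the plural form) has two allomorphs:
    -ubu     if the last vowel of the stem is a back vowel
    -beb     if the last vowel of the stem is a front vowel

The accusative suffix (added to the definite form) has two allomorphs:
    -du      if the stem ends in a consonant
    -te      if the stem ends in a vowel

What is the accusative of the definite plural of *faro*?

*faro* — final sound /o/ (a vowel) → -u → *farou*.
The plural form *farou* — last vowel /u/ (a back vowel) → -ubu → *farouubu*.
The definite form *farouubu*: final sound = /u/, a vowel → -te → *farouubute*.

farouubute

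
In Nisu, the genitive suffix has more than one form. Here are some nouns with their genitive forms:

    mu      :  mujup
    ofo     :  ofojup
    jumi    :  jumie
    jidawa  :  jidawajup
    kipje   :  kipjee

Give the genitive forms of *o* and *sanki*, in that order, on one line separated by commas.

The pattern is front/back vowel harmony: -e when the last vowel of the stem is a front vowel (*jumi*, *kipje*); -jup when the last vowel of the stem is a back vowel (*mu*, *ofo*, *jidawa*).
*o*: last vowel = /o/, a back vowel → -jup → *ojup*.
The last vowel of *sanki* is /i/, which is a front vowel, so the suffix is -e, giving *sankie*.

ojup, sankie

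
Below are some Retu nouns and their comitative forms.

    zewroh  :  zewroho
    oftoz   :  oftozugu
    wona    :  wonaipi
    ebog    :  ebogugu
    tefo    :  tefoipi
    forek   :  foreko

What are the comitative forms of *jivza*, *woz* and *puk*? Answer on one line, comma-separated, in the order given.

The suffix is conditioned by the final sound: -o when the stem ends in a voiceless consonant (*zewroh*, *forek*); -ugu when the stem ends in a voiced consonant (*oftoz*, *ebog*); -ipi when the stem ends in a vowel (*wona*, *tefo*).
The final sound of *jivza* is /a/, which is a vowel, so the suffix is -ipi, giving *jivzaipi*.
Since the final sound of *woz* is /z/ (a voiced consonant), it takes -ugu, giving *wozugu*.
The final sound of *puk* is /k/, which is a voiceless consonant, so the suffix is -o, giving *puko*.

jivzaipi, wozugu, puko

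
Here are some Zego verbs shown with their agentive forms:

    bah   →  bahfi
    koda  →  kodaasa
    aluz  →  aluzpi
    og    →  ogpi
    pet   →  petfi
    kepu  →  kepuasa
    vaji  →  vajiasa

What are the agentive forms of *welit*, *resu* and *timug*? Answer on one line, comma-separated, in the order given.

The alternation tracks the final sound of the stem — -fi when the stem ends in a voiceless consonant (*bah*, *pet*); -pi when the stem ends in a voiced consonant (*aluz*, *og*); -asa when the stem ends in a vowel (*koda*, *kepu*, *vaji*).
*welit*: final sound = /t/, a voiceless consonant → -fi → *welitfi*.
*resu*: final sound = /u/, a vowel → -asa → *resuasa*.
The final sound of *timug* is /g/, which is a voiced consonant, so the suffix is -pi, giving *timugpi*.

welitfi, resuasa, timugpi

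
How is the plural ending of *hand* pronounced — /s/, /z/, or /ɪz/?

The stem *hand* ends in a voiced non-sibilant sound.
The plural suffix surfaces as /ɪz/ after sibilants, /s/ after other voiceless consonants, and /z/ after other voiced sounds.
So the plural -s on *hand* is pronounced /z/.

/z/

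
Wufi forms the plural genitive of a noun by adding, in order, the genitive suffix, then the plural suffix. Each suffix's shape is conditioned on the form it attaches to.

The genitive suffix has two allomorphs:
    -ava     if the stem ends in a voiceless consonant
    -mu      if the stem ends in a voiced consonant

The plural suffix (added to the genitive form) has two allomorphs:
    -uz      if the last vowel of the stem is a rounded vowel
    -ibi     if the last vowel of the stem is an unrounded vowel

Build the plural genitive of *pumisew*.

Since the final consonant of *pumisew* is /w/ (voiced), it takes -mu, giving *pumisewmu*.
The genitive form *pumisewmu*: last vowel = /u/, a rounded vowel → -uz → *pumisewmuuz*.

pumisewmuuz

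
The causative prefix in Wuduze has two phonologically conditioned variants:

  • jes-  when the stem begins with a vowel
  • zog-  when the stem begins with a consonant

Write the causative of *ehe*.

jesehe

Since the first sound of *ehe* is /e/ (a vowel), it takes jes-, giving *jesehe*.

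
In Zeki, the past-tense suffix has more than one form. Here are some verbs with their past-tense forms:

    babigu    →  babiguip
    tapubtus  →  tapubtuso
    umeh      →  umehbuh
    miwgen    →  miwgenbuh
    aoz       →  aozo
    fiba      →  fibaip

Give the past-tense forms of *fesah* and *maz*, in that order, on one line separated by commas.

The suffix is conditioned by the final sound: -o when the stem ends in a sibilant (*tapubtus*, *aoz*); -buh when the stem ends in a non-sibilant consonant (*umeh*, *miwgen*); -ip when the stem ends in a vowel (*babigu*, *fiba*).
*fesah*: final sound = /h/, a non-sibilant consonant → -buh → *fesahbuh*.
Since the final sound of *maz* is /z/ (a sibilant), it takes -o, giving *mazo*.

fesahbuh, mazo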